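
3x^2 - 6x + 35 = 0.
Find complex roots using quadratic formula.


disc = (-6)^2 - 4*3*35 = 36 - 420 = -384
sqrt(|disc|) = sqrt(384) = 19.5959
Real part = 6/(2*3) = 1.0000
Imag part = 19.5959/(2*3) = 3.2660

1.0000 ± 3.2660i


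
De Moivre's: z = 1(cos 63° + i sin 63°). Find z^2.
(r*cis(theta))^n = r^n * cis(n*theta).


r^2 = 1^2 = 1
n*theta = 2*63° = 126° = 126° (mod 360)
a = 1*cos(126°) = -0.5878
b = 1*sin(126°) = 0.8090

1 cis(126°) = -0.5878 + 0.8090i


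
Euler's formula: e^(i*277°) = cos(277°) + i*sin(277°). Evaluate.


cos(277°) = 0.1219
sin(277°) = -0.9925

e^(i*277°) = 0.1219 - 0.9925i


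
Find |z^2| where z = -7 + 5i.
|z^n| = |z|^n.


|z| = sqrt(49+25) = sqrt(74) = 8.6023
|z^2| = |z|^2 = (sqrt(74))^2 = 74

|z^2| = 74


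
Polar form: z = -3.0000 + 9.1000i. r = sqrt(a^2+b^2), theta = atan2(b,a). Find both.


r = sqrt(9+82.81) = sqrt(91.81) = 9.5818
theta = atan2(9.1, -3) = 108.2459 degrees

r = 9.5818, theta = 108.2459 degrees


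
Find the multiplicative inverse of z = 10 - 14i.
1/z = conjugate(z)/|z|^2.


|z|^2 = 100+196 = 296
1/z = (10 + 14i)/296

1/z = 0.0338 + 0.0473i


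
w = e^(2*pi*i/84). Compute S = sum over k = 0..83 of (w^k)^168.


The roots are w_k = w^k with w = e^(2*pi*i/84), and (w^k)^168 = (w^168)^k.
So S = 1 + u + u^2 + ... + u^(83) with u = w^168.
168 = 2*84 + 0, so 168 is a multiple of 84 and u = (w^84)^2 = 1.
Every one of the 84 terms equals 1: S = 84

S = 84


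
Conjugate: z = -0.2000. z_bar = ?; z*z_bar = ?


z_bar = -0.2000
z*z_bar = (-0.2)^2 + 0^2 = 0.04 + 0 = 0.04

z_bar = -0.2000, z*z_bar = 0.04


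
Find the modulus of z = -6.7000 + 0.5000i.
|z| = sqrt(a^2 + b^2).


|z| = sqrt((-6.7)^2 + 0.5^2) = sqrt(44.89 + 0.25) = sqrt(45.14) = 6.7186

|z| = 6.7186


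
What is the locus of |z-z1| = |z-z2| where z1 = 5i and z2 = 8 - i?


Equal distances means the locus is the perpendicular bisector of z1 and z2.
Midpoint = ((0+8)/2, (5+(-1))/2) = (4.0000, 2.0000)

Perpendicular bisector through (4.0000, 2.0000)


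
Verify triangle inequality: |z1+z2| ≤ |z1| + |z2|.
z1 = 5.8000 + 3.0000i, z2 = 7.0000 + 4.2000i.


|z1| = sqrt(5.8^2 + 3^2) = sqrt(42.64) = 6.5299
|z2| = sqrt(7^2 + 4.2^2) = sqrt(66.64) = 8.1633
z1+z2 = 12.8000 + 7.2000i
|z1+z2| = sqrt(215.68) = 14.6860
|z1|+|z2| = 6.5299 + 8.1633 = 14.6932

|z1+z2| = 14.6860 ≤ |z1|+|z2| = 14.6932 (verified)


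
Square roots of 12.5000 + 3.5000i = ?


|z| = sqrt(156.25+12.25) = 12.9808
sqrt((|z|+a)/2) = sqrt((12.9808+12.5)/2) = sqrt(12.7404) = 3.5694
sqrt((|z|-a)/2) = sqrt((12.9808-12.5)/2) = sqrt(0.2404) = 0.4903

±(3.5694 + 0.4903i) i.e. 3.5694 + 0.4903i and -3.5694 - 0.4903i


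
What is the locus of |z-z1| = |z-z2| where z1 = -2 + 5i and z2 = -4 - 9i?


Equal distances means the locus is the perpendicular bisector of z1 and z2.
Midpoint = ((-2+(-4))/2, (5+(-9))/2) = (-3.0000, -2.0000)

Perpendicular bisector through (-3.0000, -2.0000)


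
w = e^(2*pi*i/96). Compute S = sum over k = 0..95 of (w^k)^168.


The roots are w_k = w^k with w = e^(2*pi*i/96), and (w^k)^168 = (w^168)^k.
So S = 1 + u + u^2 + ... + u^(95) with u = w^168.
168 = 1*96 + 72, so 168 is not a multiple of 96: u = (w^96)^1 * w^72 = w^72 ≠ 1 (w is a primitive 96th root), while u^96 = (w^96)^168 = 1.
Geometric series: S = (1 - u^96)/(1 - u) = (1 - 1)/(1 - u) = 0

S = 0


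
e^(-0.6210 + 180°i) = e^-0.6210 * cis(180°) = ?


e^-0.6210 = 0.5374
cos(180°) = -1
sin(180°) = 0
Real = 0.5374*(-1) = -0.5374
Imag = 0.5374*0 = 0

-0.5374 + 0i


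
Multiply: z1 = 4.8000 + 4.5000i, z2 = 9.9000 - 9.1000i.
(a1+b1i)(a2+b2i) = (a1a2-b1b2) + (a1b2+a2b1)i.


Real = 4.8*9.9 - 4.5*(-9.1) = 47.52 - (-40.95) = 88.47
Imag = 4.8*(-9.1) + 9.9*4.5 = -43.68 + 44.55 = 0.87

88.4700 + 0.8700i


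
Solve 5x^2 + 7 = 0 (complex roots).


disc = 0^2 - 4*5*7 = 0 - 140 = -140
sqrt(|disc|) = sqrt(140) = 11.8322
Real part = 0/(2*5) = 0
Imag part = 11.8322/(2*5) = 1.1832

0 ± 1.1832i


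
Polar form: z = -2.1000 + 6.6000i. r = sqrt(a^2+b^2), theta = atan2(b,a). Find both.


r = sqrt(4.41+43.56) = sqrt(47.97) = 6.9260
theta = atan2(6.6, -2.1) = 107.6501 degrees

r = 6.9260, theta = 107.6501 degrees


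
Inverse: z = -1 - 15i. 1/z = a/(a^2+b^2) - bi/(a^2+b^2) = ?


|z|^2 = 1+225 = 226
1/z = (-1 + 15i)/226

1/z = -0.0044 + 0.0664i


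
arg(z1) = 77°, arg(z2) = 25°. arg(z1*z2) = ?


arg(z1*z2) = 77° + 25° = 102°
Normalized to (-180°, 180°]: 102°

102°


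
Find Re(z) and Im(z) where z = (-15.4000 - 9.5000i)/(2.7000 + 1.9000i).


Multiply by conjugate: (-15.4000 - 9.5000i)(2.7000 - 1.9000i) / (2.7^2 + 1.9^2)
Numerator real = -15.4*2.7 - (9.5)*1.9 = -59.63
Numerator imag = -9.5*2.7 - (-15.4)*1.9 = 3.61
Denominator = 10.9
Re(z) = -59.63/10.9 = -5.4706
Im(z) = 3.61/10.9 = 0.3312

Re(z) = -5.4706, Im(z) = 0.3312


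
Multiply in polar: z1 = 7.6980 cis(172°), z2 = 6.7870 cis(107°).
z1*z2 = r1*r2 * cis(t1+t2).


r = 7.6980 * 6.7870 = 52.2463
theta = 172° + 107° = 279° = 279° (mod 360)

52.2463 cis(279°)


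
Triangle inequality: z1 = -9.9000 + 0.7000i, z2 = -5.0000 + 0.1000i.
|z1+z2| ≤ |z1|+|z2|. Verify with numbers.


|z1| = sqrt((-9.9)^2 + 0.7^2) = sqrt(98.5) = 9.9247
|z2| = sqrt((-5)^2 + 0.1^2) = sqrt(25.01) = 5.0010
z1+z2 = -14.9000 + 0.8000i
|z1+z2| = sqrt(222.65) = 14.9215
|z1|+|z2| = 9.9247 + 5.0010 = 14.9257

|z1+z2| = 14.9215 ≤ |z1|+|z2| = 14.9257 (verified)


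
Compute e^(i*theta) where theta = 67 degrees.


cos(67°) = 0.3907
sin(67°) = 0.9205

e^(i*67°) = 0.3907 + 0.9205i


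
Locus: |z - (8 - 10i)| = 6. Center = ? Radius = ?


|z - z0| = r is a circle with center z0 and radius r.
Center = (8, -10), radius = 6

Circle with center (8, -10) and radius 6


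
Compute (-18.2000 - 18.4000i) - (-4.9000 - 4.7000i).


Real: -18.2 + 4.9 = -13.3
Imag: -18.4 + 4.7 = -13.7

-13.3000 - 13.7000i


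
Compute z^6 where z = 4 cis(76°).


r^6 = 4^6 = 4096
n*theta = 6*76° = 456° = 96° (mod 360)
a = 4096*cos(96°) = -428.1486
b = 4096*sin(96°) = 4073.5617

4096 cis(96°) = -428.1486 + 4073.5617i


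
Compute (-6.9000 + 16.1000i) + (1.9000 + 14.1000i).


Real: -6.9 + 1.9 = -5
Imag: 16.1 + 14.1 = 30.2

-5.0000 + 30.2000i


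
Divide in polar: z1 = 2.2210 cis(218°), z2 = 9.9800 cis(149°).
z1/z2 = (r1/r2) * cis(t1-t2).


r = 2.2210 / 9.9800 = 0.2225
theta = 218° - 149° = 69° = 69° (mod 360)

0.2225 cis(69°)


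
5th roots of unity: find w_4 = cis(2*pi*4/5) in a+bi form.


Angle = 360*4/5 = 288°
a = cos(288°) = 0.3090
b = sin(288°) = -0.9511

0.3090 - 0.9511i


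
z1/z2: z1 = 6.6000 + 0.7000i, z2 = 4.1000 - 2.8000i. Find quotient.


Conjugate of z2 = 4.1000 + 2.8000i
Numerator: (6.6000 + 0.7000i)(4.1000 + 2.8000i) = 25.1000 + 21.3500i
Denominator: 4.1^2 + (-2.8)^2 = 24.65
Result = (25.1000 + 21.3500i)/24.65

1.0183 + 0.8661i


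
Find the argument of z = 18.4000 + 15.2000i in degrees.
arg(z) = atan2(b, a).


Re = 18.4, Im = 15.2
arg = atan2(15.2, 18.4) = 39.5597 degrees

arg(z) = 39.5597 degrees


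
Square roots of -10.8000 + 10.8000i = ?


|z| = sqrt(116.64+116.64) = 15.2735
sqrt((|z|+a)/2) = sqrt((15.2735+(-10.8))/2) = sqrt(2.2368) = 1.4956
sqrt((|z|-a)/2) = sqrt((15.2735-(-10.8))/2) = sqrt(13.0368) = 3.6106

±(1.4956 + 3.6106i) i.e. 1.4956 + 3.6106i and -1.4956 - 3.6106i


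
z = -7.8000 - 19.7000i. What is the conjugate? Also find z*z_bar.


z_bar = -7.8000 + 19.7000i
z*z_bar = (-7.8)^2 + (-19.7)^2 = 60.84 + 388.09 = 448.93

z_bar = -7.8000 + 19.7000i, z*z_bar = 448.93


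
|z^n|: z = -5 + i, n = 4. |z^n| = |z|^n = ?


|z| = sqrt(25+1) = sqrt(26) = 5.0990
|z^4| = |z|^4 = (sqrt(26))^4 = 26^2 = 676

|z^4| = 676


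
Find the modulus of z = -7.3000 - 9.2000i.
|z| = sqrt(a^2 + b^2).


|z| = sqrt((-7.3)^2 + (-9.2)^2) = sqrt(53.29 + 84.64) = sqrt(137.93) = 11.7444

|z| = 11.7444


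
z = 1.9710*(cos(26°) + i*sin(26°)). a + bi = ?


a = 1.9710*cos(26°) = 1.9710*0.8988 = 1.7715
b = 1.9710*sin(26°) = 1.9710*0.43837 = 0.8640

1.7715 + 0.8640i


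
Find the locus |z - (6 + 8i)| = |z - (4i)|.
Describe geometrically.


Equal distances means the locus is the perpendicular bisector of z1 and z2.
Midpoint = ((6+0)/2, (8+4)/2) = (3.0000, 6.0000)

Perpendicular bisector through (3.0000, 6.0000)


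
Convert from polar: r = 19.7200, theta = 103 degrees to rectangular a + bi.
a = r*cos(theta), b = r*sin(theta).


a = 19.7200*cos(103°) = 19.7200*(-0.22495) = -4.4360
b = 19.7200*sin(103°) = 19.7200*0.97437 = 19.2146

-4.4360 + 19.2146i


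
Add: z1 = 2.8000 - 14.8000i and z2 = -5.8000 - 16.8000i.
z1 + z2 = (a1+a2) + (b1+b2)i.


Real: 2.8 - 5.8 = -3
Imag: -14.8 - 16.8 = -31.6

-3.0000 - 31.6000i


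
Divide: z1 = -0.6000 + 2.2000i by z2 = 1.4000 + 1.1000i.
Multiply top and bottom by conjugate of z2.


Conjugate of z2 = 1.4000 - 1.1000i
Numerator: (-0.6000 + 2.2000i)(1.4000 - 1.1000i) = 1.5800 + 3.7400i
Denominator: 1.4^2 + 1.1^2 = 3.17
Result = (1.5800 + 3.7400i)/3.17

0.4984 + 1.1798i


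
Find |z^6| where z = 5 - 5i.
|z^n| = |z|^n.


|z| = sqrt(25+25) = sqrt(50) = 7.0711
|z^6| = |z|^6 = (sqrt(50))^6 = 50^3 = 125000

|z^6| = 125000


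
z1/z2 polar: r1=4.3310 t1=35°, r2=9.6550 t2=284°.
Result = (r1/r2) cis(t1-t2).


r = 4.3310 / 9.6550 = 0.4486
theta = 35° - 284° = -249° = 111° (mod 360)

0.4486 cis(111°)


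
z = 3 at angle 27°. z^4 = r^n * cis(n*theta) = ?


r^4 = 3^4 = 81
n*theta = 4*27° = 108° = 108° (mod 360)
a = 81*cos(108°) = -25.0304
b = 81*sin(108°) = 77.0356

81 cis(108°) = -25.0304 + 77.0356i


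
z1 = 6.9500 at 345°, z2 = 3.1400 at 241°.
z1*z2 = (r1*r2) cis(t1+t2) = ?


r = 6.9500 * 3.1400 = 21.8230
theta = 345° + 241° = 586° = 226° (mod 360)

21.8230 cis(226°)


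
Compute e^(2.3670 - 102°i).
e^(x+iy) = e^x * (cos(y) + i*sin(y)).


e^2.3670 = 10.66535
cos(-102°) = -0.207912
sin(-102°) = -0.97815
Real = 10.66535*(-0.207912) = -2.2175
Imag = 10.66535*(-0.97815) = -10.4323

-2.2175 - 10.4323i


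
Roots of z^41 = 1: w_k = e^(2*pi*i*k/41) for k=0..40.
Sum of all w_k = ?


The sum of all 41th roots of unity is 0.
Geometric series: (1 - w^41)/(1 - w) = (1-1)/(1-w) = 0 since w^41 = 1, w ≠ 1.
Alternatively: coefficient of z^40 in z^41 - 1 is 0.

0


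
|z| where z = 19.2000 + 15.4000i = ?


|z| = sqrt(19.2^2 + 15.4^2) = sqrt(368.64 + 237.16) = sqrt(605.8) = 24.6130

|z| = 24.6130


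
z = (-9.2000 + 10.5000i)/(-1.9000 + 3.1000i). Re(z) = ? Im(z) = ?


Multiply by conjugate: (-9.2000 + 10.5000i)(-1.9000 - 3.1000i) / ((-1.9)^2 + 3.1^2)
Numerator real = -9.2*(-1.9) + 10.5*3.1 = 50.03
Numerator imag = 10.5*(-1.9) - (-9.2)*3.1 = 8.57
Denominator = 13.22
Re(z) = 50.03/13.22 = 3.7844
Im(z) = 8.57/13.22 = 0.6483

Re(z) = 3.7844, Im(z) = 0.6483


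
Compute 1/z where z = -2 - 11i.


|z|^2 = 4+121 = 125
1/z = (-2 + 11i)/125

1/z = -0.0160 + 0.0880i


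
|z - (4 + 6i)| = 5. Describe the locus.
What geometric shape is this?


|z - z0| = r is a circle with center z0 and radius r.
Center = (4, 6), radius = 5

Circle with center (4, 6) and radius 5


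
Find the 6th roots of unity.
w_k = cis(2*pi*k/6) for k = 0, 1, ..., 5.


The 6th roots of unity are cis(360k/6°) for k=0..5
Angle step = 360/6 = 60°
Primitive root: cis(60°)
Primitive root = 0.5000 + 0.8660i

6 roots at angles: 0°, 60°, 120°, 180°, 240°, 300°


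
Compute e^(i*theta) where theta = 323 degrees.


cos(323°) = 0.7986
sin(323°) = -0.6018

e^(i*323°) = 0.7986 - 0.6018i


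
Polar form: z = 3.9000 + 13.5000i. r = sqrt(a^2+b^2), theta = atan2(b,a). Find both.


r = sqrt(15.21+182.25) = sqrt(197.46) = 14.0520
theta = atan2(13.5, 3.9) = 73.8866 degrees

r = 14.0520, theta = 73.8866 degrees


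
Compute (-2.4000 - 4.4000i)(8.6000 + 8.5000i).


Real = -2.4*8.6 - (-4.4)*8.5 = -20.64 - (-37.4) = 16.76
Imag = -2.4*8.5 + 8.6*(-4.4) = -20.4 - (37.84) = -58.24

16.7600 - 58.2400i


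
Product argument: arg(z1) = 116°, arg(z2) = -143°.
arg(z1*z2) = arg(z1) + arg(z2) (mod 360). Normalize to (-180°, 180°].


arg(z1*z2) = 116° - 143° = -27°
Normalized to (-180°, 180°]: -27°

-27°


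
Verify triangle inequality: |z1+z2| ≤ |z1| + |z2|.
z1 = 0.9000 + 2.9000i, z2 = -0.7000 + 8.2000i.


|z1| = sqrt(0.9^2 + 2.9^2) = sqrt(9.22) = 3.0364
|z2| = sqrt((-0.7)^2 + 8.2^2) = sqrt(67.73) = 8.2298
z1+z2 = 0.2000 + 11.1000i
|z1+z2| = sqrt(123.25) = 11.1018
|z1|+|z2| = 3.0364 + 8.2298 = 11.2662

|z1+z2| = 11.1018 ≤ |z1|+|z2| = 11.2662 (verified)


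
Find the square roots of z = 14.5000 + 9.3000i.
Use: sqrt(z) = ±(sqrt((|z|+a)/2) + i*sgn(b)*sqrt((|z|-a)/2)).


|z| = sqrt(210.25+86.49) = 17.2261
sqrt((|z|+a)/2) = sqrt((17.2261+14.5)/2) = sqrt(15.8631) = 3.9828
sqrt((|z|-a)/2) = sqrt((17.2261-14.5)/2) = sqrt(1.3631) = 1.1675

±(3.9828 + 1.1675i) i.e. 3.9828 + 1.1675i and -3.9828 - 1.1675i


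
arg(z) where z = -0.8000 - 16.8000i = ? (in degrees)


Re = -0.8, Im = -16.8
arg = atan2(-16.8, -0.8) = -92.7263 degrees

arg(z) = -92.7263 degrees


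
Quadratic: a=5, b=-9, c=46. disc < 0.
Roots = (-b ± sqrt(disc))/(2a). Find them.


disc = (-9)^2 - 4*5*46 = 81 - 920 = -839
sqrt(|disc|) = sqrt(839) = 28.9655
Real part = 9/(2*5) = 0.9000
Imag part = 28.9655/(2*5) = 2.8965

0.9000 ± 2.8965i


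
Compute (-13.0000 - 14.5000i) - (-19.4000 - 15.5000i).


Real: -13 + 19.4 = 6.4
Imag: -14.5 + 15.5 = 1

6.4000 + i


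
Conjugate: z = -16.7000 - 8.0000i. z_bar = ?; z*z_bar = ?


z_bar = -16.7000 + 8.0000i
z*z_bar = (-16.7)^2 + (-8)^2 = 278.89 + 64 = 342.89

z_bar = -16.7000 + 8.0000i, z*z_bar = 342.89


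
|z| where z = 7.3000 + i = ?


|z| = sqrt(7.3^2 + 1^2) = sqrt(53.29 + 1) = sqrt(54.29) = 7.3682

|z| = 7.3682


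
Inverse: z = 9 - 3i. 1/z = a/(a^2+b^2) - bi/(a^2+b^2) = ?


|z|^2 = 81+9 = 90
1/z = (9 + 3i)/90

1/z = 0.1000 + 0.0333i


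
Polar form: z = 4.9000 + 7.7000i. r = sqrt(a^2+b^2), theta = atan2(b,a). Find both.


r = sqrt(24.01+59.29) = sqrt(83.3) = 9.1269
theta = atan2(7.7, 4.9) = 57.5288 degrees

r = 9.1269, theta = 57.5288 degrees


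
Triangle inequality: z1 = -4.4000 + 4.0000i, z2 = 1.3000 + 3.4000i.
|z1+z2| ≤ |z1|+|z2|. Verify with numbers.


|z1| = sqrt((-4.4)^2 + 4^2) = sqrt(35.36) = 5.9464
|z2| = sqrt(1.3^2 + 3.4^2) = sqrt(13.25) = 3.6401
z1+z2 = -3.1000 + 7.4000i
|z1+z2| = sqrt(64.37) = 8.0231
|z1|+|z2| = 5.9464 + 3.6401 = 9.5865

|z1+z2| = 8.0231 ≤ |z1|+|z2| = 9.5865 (verified)


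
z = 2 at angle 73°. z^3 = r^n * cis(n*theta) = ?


r^3 = 2^3 = 8
n*theta = 3*73° = 219° = 219° (mod 360)
a = 8*cos(219°) = -6.2172
b = 8*sin(219°) = -5.0346

8 cis(219°) = -6.2172 - 5.0346i


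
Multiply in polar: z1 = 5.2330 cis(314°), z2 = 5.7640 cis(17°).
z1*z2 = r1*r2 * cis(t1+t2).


r = 5.2330 * 5.7640 = 30.1630
theta = 314° + 17° = 331° = 331° (mod 360)

30.1630 cis(331°)


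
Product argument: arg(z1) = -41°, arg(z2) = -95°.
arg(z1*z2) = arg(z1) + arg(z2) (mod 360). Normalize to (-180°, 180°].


arg(z1*z2) = -41° - 95° = -136°
Normalized to (-180°, 180°]: -136°

-136°


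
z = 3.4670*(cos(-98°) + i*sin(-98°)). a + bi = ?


a = 3.4670*cos(-98°) = 3.4670*(-0.13917) = -0.4825
b = 3.4670*sin(-98°) = 3.4670*(-0.99027) = -3.4333

-0.4825 - 3.4333i


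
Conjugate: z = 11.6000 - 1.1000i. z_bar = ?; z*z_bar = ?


z_bar = 11.6000 + 1.1000i
z*z_bar = 11.6^2 + (-1.1)^2 = 134.56 + 1.21 = 135.77

z_bar = 11.6000 + 1.1000i, z*z_bar = 135.77


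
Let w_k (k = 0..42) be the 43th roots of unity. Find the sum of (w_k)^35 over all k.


The roots are w_k = w^k with w = e^(2*pi*i/43), and (w^k)^35 = (w^35)^k.
So S = 1 + u + u^2 + ... + u^(42) with u = w^35.
35 = 0*43 + 35, so 35 is not a multiple of 43: u = w^35 ≠ 1 (w is a primitive 43th root), while u^43 = (w^43)^35 = 1.
Geometric series: S = (1 - u^43)/(1 - u) = (1 - 1)/(1 - u) = 0

S = 0


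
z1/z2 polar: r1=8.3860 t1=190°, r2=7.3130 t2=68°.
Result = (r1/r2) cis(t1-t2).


r = 8.3860 / 7.3130 = 1.1467
theta = 190° - 68° = 122° = 122° (mod 360)

1.1467 cis(122°)


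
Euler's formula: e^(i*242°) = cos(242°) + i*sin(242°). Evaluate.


cos(242°) = -0.4695
sin(242°) = -0.8829

e^(i*242°) = -0.4695 - 0.8829i


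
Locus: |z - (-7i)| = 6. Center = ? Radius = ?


|z - z0| = r is a circle with center z0 and radius r.
Center = (0, -7), radius = 6

Circle with center (0, -7) and radius 6


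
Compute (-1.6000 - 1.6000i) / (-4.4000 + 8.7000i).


Conjugate of z2 = -4.4000 - 8.7000i
Numerator: (-1.6000 - 1.6000i)(-4.4000 - 8.7000i) = -6.8800 + 20.9600i
Denominator: (-4.4)^2 + 8.7^2 = 95.05
Result = (-6.8800 + 20.9600i)/95.05

-0.0724 + 0.2205i


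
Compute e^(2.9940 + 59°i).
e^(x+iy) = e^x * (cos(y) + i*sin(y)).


e^2.9940 = 19.9654
cos(59°) = 0.515038
sin(59°) = 0.85717
Real = 19.9654*0.515038 = 10.2829
Imag = 19.9654*0.85717 = 17.1137

10.2829 + 17.1137i


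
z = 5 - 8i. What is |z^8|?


|z| = sqrt(25+64) = sqrt(89) = 9.4340
|z^8| = |z|^8 = (sqrt(89))^8 = 89^4 = 62742241

|z^8| = 62742241


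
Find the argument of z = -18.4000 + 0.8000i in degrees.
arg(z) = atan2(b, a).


Re = -18.4, Im = 0.8
arg = atan2(0.8, -18.4) = 177.5104 degrees

arg(z) = 177.5104 degrees


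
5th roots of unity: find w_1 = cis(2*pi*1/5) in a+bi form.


Angle = 360*1/5 = 72°
a = cos(72°) = 0.3090
b = sin(72°) = 0.9511

0.3090 + 0.9511i


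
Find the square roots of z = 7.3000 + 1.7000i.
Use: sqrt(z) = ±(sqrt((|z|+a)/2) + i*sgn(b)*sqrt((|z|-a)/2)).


|z| = sqrt(53.29+2.89) = 7.4953
sqrt((|z|+a)/2) = sqrt((7.4953+7.3)/2) = sqrt(7.3977) = 2.7199
sqrt((|z|-a)/2) = sqrt((7.4953-7.3)/2) = sqrt(0.0977) = 0.3125

±(2.7199 + 0.3125i) i.e. 2.7199 + 0.3125i and -2.7199 - 0.3125i


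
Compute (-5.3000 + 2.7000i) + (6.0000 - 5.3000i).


Real: -5.3 + 6 = 0.7
Imag: 2.7 - 5.3 = -2.6

0.7000 - 2.6000i


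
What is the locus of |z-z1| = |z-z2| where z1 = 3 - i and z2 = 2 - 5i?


Equal distances means the locus is the perpendicular bisector of z1 and z2.
Midpoint = ((3+2)/2, (-1+(-5))/2) = (2.5000, -3.0000)

Perpendicular bisector through (2.5000, -3.0000)


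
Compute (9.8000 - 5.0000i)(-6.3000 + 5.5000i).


Real = 9.8*(-6.3) - (-5)*5.5 = -61.74 - (-27.5) = -34.24
Imag = 9.8*5.5 - (6.3)*(-5) = 53.9 + 31.5 = 85.4

-34.2400 + 85.4000i


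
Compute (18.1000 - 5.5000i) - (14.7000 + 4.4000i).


Real: 18.1 - 14.7 = 3.4
Imag: -5.5 - 4.4 = -9.9

3.4000 - 9.9000i


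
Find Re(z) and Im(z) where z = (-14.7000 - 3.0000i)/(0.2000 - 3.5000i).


Multiply by conjugate: (-14.7000 - 3.0000i)(0.2000 + 3.5000i) / (0.2^2 + (-3.5)^2)
Numerator real = -14.7*0.2 - (3)*(-3.5) = 7.56
Numerator imag = -3*0.2 - (-14.7)*(-3.5) = -52.05
Denominator = 12.29
Re(z) = 7.56/12.29 = 0.6151
Im(z) = -52.05/12.29 = -4.2352

Re(z) = 0.6151, Im(z) = -4.2352


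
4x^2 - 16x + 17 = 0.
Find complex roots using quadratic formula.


disc = (-16)^2 - 4*4*17 = 256 - 272 = -16
sqrt(|disc|) = sqrt(16) = 4.0000
Real part = 16/(2*4) = 2.0000
Imag part = 4.0000/(2*4) = 0.5000

2.0000 ± 0.5000i


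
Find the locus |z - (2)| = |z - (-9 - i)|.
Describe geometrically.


Equal distances means the locus is the perpendicular bisector of z1 and z2.
Midpoint = ((2+(-9))/2, (0+(-1))/2) = (-3.5000, -0.5000)

Perpendicular bisector through (-3.5000, -0.5000)


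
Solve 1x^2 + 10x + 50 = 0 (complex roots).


disc = 10^2 - 4*1*50 = 100 - 200 = -100
sqrt(|disc|) = sqrt(100) = 10.0000
Real part = -10/(2*1) = -5.0000
Imag part = 10.0000/(2*1) = 5.0000

-5.0000 ± 5.0000i


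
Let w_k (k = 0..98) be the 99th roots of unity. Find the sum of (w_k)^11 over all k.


The roots are w_k = w^k with w = e^(2*pi*i/99), and (w^k)^11 = (w^11)^k.
So S = 1 + u + u^2 + ... + u^(98) with u = w^11.
11 = 0*99 + 11, so 11 is not a multiple of 99: u = w^11 ≠ 1 (w is a primitive 99th root), while u^99 = (w^99)^11 = 1.
Geometric series: S = (1 - u^99)/(1 - u) = (1 - 1)/(1 - u) = 0

S = 0


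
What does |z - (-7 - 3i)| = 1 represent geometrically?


|z - z0| = r is a circle with center z0 and radius r.
Center = (-7, -3), radius = 1

Circle with center (-7, -3) and radius 1


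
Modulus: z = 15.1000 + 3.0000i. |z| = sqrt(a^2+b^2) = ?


|z| = sqrt(15.1^2 + 3^2) = sqrt(228.01 + 9) = sqrt(237.01) = 15.3951

|z| = 15.3951


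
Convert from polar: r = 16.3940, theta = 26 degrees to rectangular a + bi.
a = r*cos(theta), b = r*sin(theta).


a = 16.3940*cos(26°) = 16.3940*0.89879 = 14.7348
b = 16.3940*sin(26°) = 16.3940*0.438371 = 7.1867

14.7348 + 7.1867i


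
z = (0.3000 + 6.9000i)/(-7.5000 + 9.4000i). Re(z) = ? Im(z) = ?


Multiply by conjugate: (0.3000 + 6.9000i)(-7.5000 - 9.4000i) / ((-7.5)^2 + 9.4^2)
Numerator real = 0.3*(-7.5) + 6.9*9.4 = 62.61
Numerator imag = 6.9*(-7.5) - 0.3*9.4 = -54.57
Denominator = 144.61
Re(z) = 62.61/144.61 = 0.4330
Im(z) = -54.57/144.61 = -0.3774

Re(z) = 0.4330, Im(z) = -0.3774


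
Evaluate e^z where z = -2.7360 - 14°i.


e^-2.7360 = 0.0648
cos(-14°) = 0.9703
sin(-14°) = -0.2419
Real = 0.0648*0.9703 = 0.0629
Imag = 0.0648*(-0.2419) = -0.0157

0.0629 - 0.0157i


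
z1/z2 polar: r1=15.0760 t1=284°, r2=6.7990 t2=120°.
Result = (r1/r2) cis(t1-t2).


r = 15.0760 / 6.7990 = 2.2174
theta = 284° - 120° = 164° = 164° (mod 360)

2.2174 cis(164°)


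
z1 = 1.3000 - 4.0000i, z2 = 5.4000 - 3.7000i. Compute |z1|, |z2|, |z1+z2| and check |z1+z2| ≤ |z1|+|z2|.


|z1| = sqrt(1.3^2 + (-4)^2) = sqrt(17.69) = 4.2059
|z2| = sqrt(5.4^2 + (-3.7)^2) = sqrt(42.85) = 6.5460
z1+z2 = 6.7000 - 7.7000i
|z1+z2| = sqrt(104.18) = 10.2069
|z1|+|z2| = 4.2059 + 6.5460 = 10.7519

|z1+z2| = 10.2069 ≤ |z1|+|z2| = 10.7519 (verified)


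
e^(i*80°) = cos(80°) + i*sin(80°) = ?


cos(80°) = 0.1736
sin(80°) = 0.9848

e^(i*80°) = 0.1736 + 0.9848i


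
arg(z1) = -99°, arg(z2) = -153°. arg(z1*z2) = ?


arg(z1*z2) = -99° - 153° = -252°
Normalized to (-180°, 180°]: 108°

108°


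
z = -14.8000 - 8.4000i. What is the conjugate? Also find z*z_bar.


z_bar = -14.8000 + 8.4000i
z*z_bar = (-14.8)^2 + (-8.4)^2 = 219.04 + 70.56 = 289.6

z_bar = -14.8000 + 8.4000i, z*z_bar = 289.6


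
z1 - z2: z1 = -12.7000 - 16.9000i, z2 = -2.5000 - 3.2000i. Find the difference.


Real: -12.7 + 2.5 = -10.2
Imag: -16.9 + 3.2 = -13.7

-10.2000 - 13.7000i


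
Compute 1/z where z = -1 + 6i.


|z|^2 = 1+36 = 37
1/z = (-1 - 6i)/37

1/z = -0.0270 - 0.1622i


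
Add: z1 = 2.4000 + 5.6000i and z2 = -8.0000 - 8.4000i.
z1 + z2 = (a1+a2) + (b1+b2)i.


Real: 2.4 - 8 = -5.6
Imag: 5.6 - 8.4 = -2.8

-5.6000 - 2.8000i


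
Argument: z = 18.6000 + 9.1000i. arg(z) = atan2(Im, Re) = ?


Re = 18.6, Im = 9.1
arg = atan2(9.1, 18.6) = 26.0701 degrees

arg(z) = 26.0701 degrees


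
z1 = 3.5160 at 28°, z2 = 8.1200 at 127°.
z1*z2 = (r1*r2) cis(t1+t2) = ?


r = 3.5160 * 8.1200 = 28.5499
theta = 28° + 127° = 155° = 155° (mod 360)

28.5499 cis(155°)


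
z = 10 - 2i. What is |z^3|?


|z| = sqrt(100+4) = sqrt(104) = 10.1980
|z^3| = |z|^3 = (sqrt(104))^3 = 104*sqrt(104)

|z^3| = 104*sqrt(104) ≈ 1060.5961


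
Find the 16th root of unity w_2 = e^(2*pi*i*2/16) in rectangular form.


Angle = 360*2/16 = 45°
a = cos(45°) = 0.7071
b = sin(45°) = 0.7071

0.7071 + 0.7071i


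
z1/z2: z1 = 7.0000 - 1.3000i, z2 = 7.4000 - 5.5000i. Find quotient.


Conjugate of z2 = 7.4000 + 5.5000i
Numerator: (7.0000 - 1.3000i)(7.4000 + 5.5000i) = 58.9500 + 28.8800i
Denominator: 7.4^2 + (-5.5)^2 = 85.01
Result = (58.9500 + 28.8800i)/85.01

0.6934 + 0.3397i


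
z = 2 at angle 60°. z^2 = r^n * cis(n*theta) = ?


r^2 = 2^2 = 4
n*theta = 2*60° = 120° = 120° (mod 360)
a = 4*cos(120°) = -2.0000
b = 4*sin(120°) = 3.4641

4 cis(120°) = -2.0000 + 3.4641i


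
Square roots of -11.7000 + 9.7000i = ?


|z| = sqrt(136.89+94.09) = 15.1980
sqrt((|z|+a)/2) = sqrt((15.1980+(-11.7))/2) = sqrt(1.7490) = 1.3225
sqrt((|z|-a)/2) = sqrt((15.1980-(-11.7))/2) = sqrt(13.4490) = 3.6673

±(1.3225 + 3.6673i) i.e. 1.3225 + 3.6673i and -1.3225 - 3.6673i


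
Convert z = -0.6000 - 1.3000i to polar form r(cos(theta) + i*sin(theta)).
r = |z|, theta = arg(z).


r = sqrt(0.36+1.69) = sqrt(2.05) = 1.4318
theta = atan2(-1.3, -0.6) = -114.7751 degrees

r = 1.4318, theta = -114.7751 degrees


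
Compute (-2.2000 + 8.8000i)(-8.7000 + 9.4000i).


Real = -2.2*(-8.7) - 8.8*9.4 = 19.14 - 82.72 = -63.58
Imag = -2.2*9.4 - (8.7)*8.8 = -20.68 - (76.56) = -97.24

-63.5800 - 97.2400i


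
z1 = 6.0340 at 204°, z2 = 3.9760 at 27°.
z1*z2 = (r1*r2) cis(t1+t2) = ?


r = 6.0340 * 3.9760 = 23.9912
theta = 204° + 27° = 231° = 231° (mod 360)

23.9912 cis(231°)


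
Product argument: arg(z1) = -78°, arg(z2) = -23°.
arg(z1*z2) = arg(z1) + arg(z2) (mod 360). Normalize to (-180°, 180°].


arg(z1*z2) = -78° - 23° = -101°
Normalized to (-180°, 180°]: -101°

-101°


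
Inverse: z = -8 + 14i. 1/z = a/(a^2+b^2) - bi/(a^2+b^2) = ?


|z|^2 = 64+196 = 260
1/z = (-8 - 14i)/260

1/z = -0.0308 - 0.0538i


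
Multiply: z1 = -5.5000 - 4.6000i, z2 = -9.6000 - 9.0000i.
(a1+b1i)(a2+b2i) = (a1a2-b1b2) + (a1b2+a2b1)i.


Real = -5.5*(-9.6) - (-4.6)*(-9) = 52.8 - 41.4 = 11.4
Imag = -5.5*(-9) - (9.6)*(-4.6) = 49.5 + 44.16 = 93.66

11.4000 + 93.6600i


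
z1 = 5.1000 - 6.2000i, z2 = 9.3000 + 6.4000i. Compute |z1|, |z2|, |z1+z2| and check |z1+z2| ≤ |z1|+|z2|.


|z1| = sqrt(5.1^2 + (-6.2)^2) = sqrt(64.45) = 8.0281
|z2| = sqrt(9.3^2 + 6.4^2) = sqrt(127.45) = 11.2894
z1+z2 = 14.4000 + 0.2000i
|z1+z2| = sqrt(207.4) = 14.4014
|z1|+|z2| = 8.0281 + 11.2894 = 19.3175

|z1+z2| = 14.4014 ≤ |z1|+|z2| = 19.3175 (verified)


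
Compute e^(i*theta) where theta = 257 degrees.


cos(257°) = -0.2250
sin(257°) = -0.9744

e^(i*257°) = -0.2250 - 0.9744i


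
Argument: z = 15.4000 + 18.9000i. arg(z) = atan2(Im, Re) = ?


Re = 15.4, Im = 18.9
arg = atan2(18.9, 15.4) = 50.8263 degrees

arg(z) = 50.8263 degrees


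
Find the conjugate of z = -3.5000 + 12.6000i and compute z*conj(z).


z_bar = -3.5000 - 12.6000i
z*z_bar = (-3.5)^2 + 12.6^2 = 12.25 + 158.76 = 171.01

z_bar = -3.5000 - 12.6000i, z*z_bar = 171.01


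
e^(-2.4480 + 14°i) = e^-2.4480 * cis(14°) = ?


e^-2.4480 = 0.0865
cos(14°) = 0.9703
sin(14°) = 0.2419
Real = 0.0865*0.9703 = 0.0839
Imag = 0.0865*0.2419 = 0.0209

0.0839 + 0.0209i


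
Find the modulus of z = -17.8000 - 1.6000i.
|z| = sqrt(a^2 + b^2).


|z| = sqrt((-17.8)^2 + (-1.6)^2) = sqrt(316.84 + 2.56) = sqrt(319.4) = 17.8718

|z| = 17.8718


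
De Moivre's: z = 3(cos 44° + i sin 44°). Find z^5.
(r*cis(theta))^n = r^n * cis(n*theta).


r^5 = 3^5 = 243
n*theta = 5*44° = 220° = 220° (mod 360)
a = 243*cos(220°) = -186.1488
b = 243*sin(220°) = -156.1974

243 cis(220°) = -186.1488 - 156.1974i


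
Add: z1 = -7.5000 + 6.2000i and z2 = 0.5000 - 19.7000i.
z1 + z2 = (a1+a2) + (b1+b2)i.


Real: -7.5 + 0.5 = -7
Imag: 6.2 - 19.7 = -13.5

-7.0000 - 13.5000i


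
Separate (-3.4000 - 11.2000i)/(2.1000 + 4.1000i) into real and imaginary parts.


Multiply by conjugate: (-3.4000 - 11.2000i)(2.1000 - 4.1000i) / (2.1^2 + 4.1^2)
Numerator real = -3.4*2.1 - (11.2)*4.1 = -53.06
Numerator imag = -11.2*2.1 - (-3.4)*4.1 = -9.58
Denominator = 21.22
Re(z) = -53.06/21.22 = -2.5005
Im(z) = -9.58/21.22 = -0.4515

Re(z) = -2.5005, Im(z) = -0.4515


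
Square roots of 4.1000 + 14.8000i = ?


|z| = sqrt(16.81+219.04) = 15.3574
sqrt((|z|+a)/2) = sqrt((15.3574+4.1)/2) = sqrt(9.7287) = 3.1191
sqrt((|z|-a)/2) = sqrt((15.3574-4.1)/2) = sqrt(5.6287) = 2.3725

±(3.1191 + 2.3725i) i.e. 3.1191 + 2.3725i and -3.1191 - 2.3725i


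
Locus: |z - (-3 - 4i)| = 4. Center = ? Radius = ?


|z - z0| = r is a circle with center z0 and radius r.
Center = (-3, -4), radius = 4

Circle with center (-3, -4) and radius 4


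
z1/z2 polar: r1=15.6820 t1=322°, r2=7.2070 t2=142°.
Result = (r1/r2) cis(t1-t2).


r = 15.6820 / 7.2070 = 2.1759
theta = 322° - 142° = 180° = 180° (mod 360)

2.1759 cis(180°)


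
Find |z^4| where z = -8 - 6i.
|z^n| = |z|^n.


|z| = sqrt(64+36) = sqrt(100) = 10
|z^4| = |z|^4 = 10^4 = 10000

|z^4| = 10000


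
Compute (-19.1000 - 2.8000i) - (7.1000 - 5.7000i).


Real: -19.1 - 7.1 = -26.2
Imag: -2.8 + 5.7 = 2.9

-26.2000 + 2.9000i


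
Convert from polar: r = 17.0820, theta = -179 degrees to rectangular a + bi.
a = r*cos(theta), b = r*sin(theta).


a = 17.0820*cos(-179°) = 17.0820*(-0.99985) = -17.0794
b = 17.0820*sin(-179°) = 17.0820*(-0.01745) = -0.2981

-17.0794 - 0.2981i


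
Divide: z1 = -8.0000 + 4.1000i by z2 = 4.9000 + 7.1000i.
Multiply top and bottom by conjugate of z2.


Conjugate of z2 = 4.9000 - 7.1000i
Numerator: (-8.0000 + 4.1000i)(4.9000 - 7.1000i) = -10.0900 + 76.8900i
Denominator: 4.9^2 + 7.1^2 = 74.42
Result = (-10.0900 + 76.8900i)/74.42

-0.1356 + 1.0332i


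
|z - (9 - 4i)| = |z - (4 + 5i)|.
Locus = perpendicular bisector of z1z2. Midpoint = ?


Equal distances means the locus is the perpendicular bisector of z1 and z2.
Midpoint = ((9+4)/2, (-4+5)/2) = (6.5000, 0.5000)

Perpendicular bisector through (6.5000, 0.5000)


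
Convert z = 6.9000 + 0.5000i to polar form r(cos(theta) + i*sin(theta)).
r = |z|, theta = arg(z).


r = sqrt(47.61+0.25) = sqrt(47.86) = 6.9181
theta = atan2(0.5, 6.9) = 4.1446 degrees

r = 6.9181, theta = 4.1446 degrees


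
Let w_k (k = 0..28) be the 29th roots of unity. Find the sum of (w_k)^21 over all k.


The roots are w_k = w^k with w = e^(2*pi*i/29), and (w^k)^21 = (w^21)^k.
So S = 1 + u + u^2 + ... + u^(28) with u = w^21.
21 = 0*29 + 21, so 21 is not a multiple of 29: u = w^21 ≠ 1 (w is a primitive 29th root), while u^29 = (w^29)^21 = 1.
Geometric series: S = (1 - u^29)/(1 - u) = (1 - 1)/(1 - u) = 0

S = 0


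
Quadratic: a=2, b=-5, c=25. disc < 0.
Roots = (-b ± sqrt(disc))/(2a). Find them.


disc = (-5)^2 - 4*2*25 = 25 - 200 = -175
sqrt(|disc|) = sqrt(175) = 13.2288
Real part = 5/(2*2) = 1.2500
Imag part = 13.2288/(2*2) = 3.3072

1.2500 ± 3.3072i


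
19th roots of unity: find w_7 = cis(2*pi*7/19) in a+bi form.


Angle = 360*7/19 = 132.6316°
a = cos(132.6316°) = -0.6773
b = sin(132.6316°) = 0.7357

-0.6773 + 0.7357i


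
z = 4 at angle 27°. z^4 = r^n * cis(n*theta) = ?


r^4 = 4^4 = 256
n*theta = 4*27° = 108° = 108° (mod 360)
a = 256*cos(108°) = -79.1084
b = 256*sin(108°) = 243.4705

256 cis(108°) = -79.1084 + 243.4705i


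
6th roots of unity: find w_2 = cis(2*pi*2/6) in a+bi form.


Angle = 360*2/6 = 120°
a = cos(120°) = -0.5000
b = sin(120°) = 0.8660

-0.5000 + 0.8660i


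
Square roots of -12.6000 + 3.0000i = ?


|z| = sqrt(158.76+9) = 12.9522
sqrt((|z|+a)/2) = sqrt((12.9522+(-12.6))/2) = sqrt(0.1761) = 0.4197
sqrt((|z|-a)/2) = sqrt((12.9522-(-12.6))/2) = sqrt(12.7761) = 3.5744

±(0.4197 + 3.5744i) i.e. 0.4197 + 3.5744i and -0.4197 - 3.5744i


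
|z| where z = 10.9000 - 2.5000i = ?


|z| = sqrt(10.9^2 + (-2.5)^2) = sqrt(118.81 + 6.25) = sqrt(125.06) = 11.1830

|z| = 11.1830


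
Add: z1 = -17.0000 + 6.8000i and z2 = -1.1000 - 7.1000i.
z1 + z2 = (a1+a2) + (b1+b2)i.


Real: -17 - 1.1 = -18.1
Imag: 6.8 - 7.1 = -0.3

-18.1000 - 0.3000i


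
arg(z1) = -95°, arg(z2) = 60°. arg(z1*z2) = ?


arg(z1*z2) = -95° + 60° = -35°
Normalized to (-180°, 180°]: -35°

-35°


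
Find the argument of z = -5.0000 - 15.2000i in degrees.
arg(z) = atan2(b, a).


Re = -5, Im = -15.2
arg = atan2(-15.2, -5) = -108.2085 degrees

arg(z) = -108.2085 degrees


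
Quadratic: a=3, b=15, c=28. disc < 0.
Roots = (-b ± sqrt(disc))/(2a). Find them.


disc = 15^2 - 4*3*28 = 225 - 336 = -111
sqrt(|disc|) = sqrt(111) = 10.5357
Real part = -15/(2*3) = -2.5000
Imag part = 10.5357/(2*3) = 1.7559

-2.5000 ± 1.7559i


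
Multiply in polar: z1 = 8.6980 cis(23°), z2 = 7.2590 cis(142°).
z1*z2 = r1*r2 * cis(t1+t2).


r = 8.6980 * 7.2590 = 63.1388
theta = 23° + 142° = 165° = 165° (mod 360)

63.1388 cis(165°)


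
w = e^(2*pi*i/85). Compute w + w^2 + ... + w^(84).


With w = e^(2*pi*i/85), all 85 of the 85th roots of unity w^0 = 1, w, ..., w^(84) sum to 0: 1 + w + ... + w^(84) = (1 - w^85)/(1 - w) = 0 since w^85 = 1, w ≠ 1.
Removing the root 1: w + w^2 + ... + w^(84) = 0 - 1 = -1

Sum = -1


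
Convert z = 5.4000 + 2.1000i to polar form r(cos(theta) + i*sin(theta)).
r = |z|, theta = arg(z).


r = sqrt(29.16+4.41) = sqrt(33.57) = 5.7940
theta = atan2(2.1, 5.4) = 21.2505 degrees

r = 5.7940, theta = 21.2505 degrees


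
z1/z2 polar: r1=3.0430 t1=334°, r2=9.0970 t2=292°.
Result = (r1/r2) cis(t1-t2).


r = 3.0430 / 9.0970 = 0.3345
theta = 334° - 292° = 42° = 42° (mod 360)

0.3345 cis(42°)


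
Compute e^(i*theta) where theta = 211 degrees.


cos(211°) = -0.8572
sin(211°) = -0.5150

e^(i*211°) = -0.8572 - 0.5150i


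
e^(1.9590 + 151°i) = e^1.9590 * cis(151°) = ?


e^1.9590 = 7.0922
cos(151°) = -0.87462
sin(151°) = 0.48481
Real = 7.0922*(-0.87462) = -6.2030
Imag = 7.0922*0.48481 = 3.4384

-6.2030 + 3.4384i


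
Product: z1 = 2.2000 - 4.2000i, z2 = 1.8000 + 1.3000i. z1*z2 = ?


Real = 2.2*1.8 - (-4.2)*1.3 = 3.96 - (-5.46) = 9.42
Imag = 2.2*1.3 + 1.8*(-4.2) = 2.86 - (7.56) = -4.7

9.4200 - 4.7000i


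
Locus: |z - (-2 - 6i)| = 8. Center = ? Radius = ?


|z - z0| = r is a circle with center z0 and radius r.
Center = (-2, -6), radius = 8

Circle with center (-2, -6) and radius 8


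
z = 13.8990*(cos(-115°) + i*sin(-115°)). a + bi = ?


a = 13.8990*cos(-115°) = 13.8990*(-0.42262) = -5.8740
b = 13.8990*sin(-115°) = 13.8990*(-0.90631) = -12.5968

-5.8740 - 12.5968i


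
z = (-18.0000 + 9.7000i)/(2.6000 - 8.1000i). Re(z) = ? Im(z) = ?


Multiply by conjugate: (-18.0000 + 9.7000i)(2.6000 + 8.1000i) / (2.6^2 + (-8.1)^2)
Numerator real = -18*2.6 + 9.7*(-8.1) = -125.37
Numerator imag = 9.7*2.6 - (-18)*(-8.1) = -120.58
Denominator = 72.37
Re(z) = -125.37/72.37 = -1.7323
Im(z) = -120.58/72.37 = -1.6662

Re(z) = -1.7323, Im(z) = -1.6662


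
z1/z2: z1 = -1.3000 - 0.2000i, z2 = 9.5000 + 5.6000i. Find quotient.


Conjugate of z2 = 9.5000 - 5.6000i
Numerator: (-1.3000 - 0.2000i)(9.5000 - 5.6000i) = -13.4700 + 5.3800i
Denominator: 9.5^2 + 5.6^2 = 121.61
Result = (-13.4700 + 5.3800i)/121.61

-0.1108 + 0.0442i


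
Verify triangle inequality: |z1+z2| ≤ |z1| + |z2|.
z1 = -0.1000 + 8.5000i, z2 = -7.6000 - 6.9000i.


|z1| = sqrt((-0.1)^2 + 8.5^2) = sqrt(72.26) = 8.5006
|z2| = sqrt((-7.6)^2 + (-6.9)^2) = sqrt(105.37) = 10.2650
z1+z2 = -7.7000 + 1.6000i
|z1+z2| = sqrt(61.85) = 7.8645
|z1|+|z2| = 8.5006 + 10.2650 = 18.7656

|z1+z2| = 7.8645 ≤ |z1|+|z2| = 18.7656 (verified)


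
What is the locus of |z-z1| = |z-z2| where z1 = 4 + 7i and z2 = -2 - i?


Equal distances means the locus is the perpendicular bisector of z1 and z2.
Midpoint = ((4+(-2))/2, (7+(-1))/2) = (1.0000, 3.0000)

Perpendicular bisector through (1.0000, 3.0000)


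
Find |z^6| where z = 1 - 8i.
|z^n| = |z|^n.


|z| = sqrt(1+64) = sqrt(65) = 8.0623
|z^6| = |z|^6 = (sqrt(65))^6 = 65^3 = 274625

|z^6| = 274625


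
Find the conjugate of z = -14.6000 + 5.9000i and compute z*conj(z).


z_bar = -14.6000 - 5.9000i
z*z_bar = (-14.6)^2 + 5.9^2 = 213.16 + 34.81 = 247.97

z_bar = -14.6000 - 5.9000i, z*z_bar = 247.97


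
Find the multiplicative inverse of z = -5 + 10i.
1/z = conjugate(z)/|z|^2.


|z|^2 = 25+100 = 125
1/z = (-5 - 10i)/125

1/z = -0.0400 - 0.0800i


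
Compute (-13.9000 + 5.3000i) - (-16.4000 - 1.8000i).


Real: -13.9 + 16.4 = 2.5
Imag: 5.3 + 1.8 = 7.1

2.5000 + 7.1000i


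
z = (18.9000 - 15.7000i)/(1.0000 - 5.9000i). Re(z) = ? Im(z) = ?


Multiply by conjugate: (18.9000 - 15.7000i)(1.0000 + 5.9000i) / (1^2 + (-5.9)^2)
Numerator real = 18.9*1 - (15.7)*(-5.9) = 111.53
Numerator imag = -15.7*1 - 18.9*(-5.9) = 95.81
Denominator = 35.81
Re(z) = 111.53/35.81 = 3.1145
Im(z) = 95.81/35.81 = 2.6755

Re(z) = 3.1145, Im(z) = 2.6755


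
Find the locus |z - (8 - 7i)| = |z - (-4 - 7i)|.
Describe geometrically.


Equal distances means the locus is the perpendicular bisector of z1 and z2.
Midpoint = ((8+(-4))/2, (-7+(-7))/2) = (2.0000, -7.0000)

Perpendicular bisector through (2.0000, -7.0000)


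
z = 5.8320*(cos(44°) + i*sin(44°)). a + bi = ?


a = 5.8320*cos(44°) = 5.8320*0.71934 = 4.1952
b = 5.8320*sin(44°) = 5.8320*0.694658 = 4.0512

4.1952 + 4.0512i


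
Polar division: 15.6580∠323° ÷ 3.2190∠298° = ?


r = 15.6580 / 3.2190 = 4.8642
theta = 323° - 298° = 25° = 25° (mod 360)

4.8642 cis(25°)


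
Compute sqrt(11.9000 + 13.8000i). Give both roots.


|z| = sqrt(141.61+190.44) = 18.2222
sqrt((|z|+a)/2) = sqrt((18.2222+11.9)/2) = sqrt(15.0611) = 3.8809
sqrt((|z|-a)/2) = sqrt((18.2222-11.9)/2) = sqrt(3.1611) = 1.7780

±(3.8809 + 1.7780i) i.e. 3.8809 + 1.7780i and -3.8809 - 1.7780i


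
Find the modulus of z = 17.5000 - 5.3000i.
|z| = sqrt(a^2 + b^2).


|z| = sqrt(17.5^2 + (-5.3)^2) = sqrt(306.25 + 28.09) = sqrt(334.34) = 18.2850

|z| = 18.2850


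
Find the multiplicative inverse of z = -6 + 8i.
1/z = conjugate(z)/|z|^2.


|z|^2 = 36+64 = 100
1/z = (-6 - 8i)/100

1/z = -0.0600 - 0.0800i


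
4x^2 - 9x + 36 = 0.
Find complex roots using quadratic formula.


disc = (-9)^2 - 4*4*36 = 81 - 576 = -495
sqrt(|disc|) = sqrt(495) = 22.2486
Real part = 9/(2*4) = 1.1250
Imag part = 22.2486/(2*4) = 2.7811

1.1250 ± 2.7811i


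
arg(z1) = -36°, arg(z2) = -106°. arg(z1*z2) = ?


arg(z1*z2) = -36° - 106° = -142°
Normalized to (-180°, 180°]: -142°

-142°


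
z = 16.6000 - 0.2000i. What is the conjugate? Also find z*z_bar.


z_bar = 16.6000 + 0.2000i
z*z_bar = 16.6^2 + (-0.2)^2 = 275.56 + 0.04 = 275.6

z_bar = 16.6000 + 0.2000i, z*z_bar = 275.6


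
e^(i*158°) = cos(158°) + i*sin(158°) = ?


cos(158°) = -0.9272
sin(158°) = 0.3746

e^(i*158°) = -0.9272 + 0.3746i


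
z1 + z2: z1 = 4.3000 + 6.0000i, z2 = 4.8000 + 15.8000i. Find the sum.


Real: 4.3 + 4.8 = 9.1
Imag: 6 + 15.8 = 21.8

9.1000 + 21.8000i


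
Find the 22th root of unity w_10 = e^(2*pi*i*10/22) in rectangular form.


Angle = 360*10/22 = 163.6364°
a = cos(163.6364°) = -0.9595
b = sin(163.6364°) = 0.2817

-0.9595 + 0.2817i


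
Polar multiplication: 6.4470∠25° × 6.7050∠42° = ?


r = 6.4470 * 6.7050 = 43.2271
theta = 25° + 42° = 67° = 67° (mod 360)

43.2271 cis(67°)


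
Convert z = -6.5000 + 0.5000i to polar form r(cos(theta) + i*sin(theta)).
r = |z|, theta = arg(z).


r = sqrt(42.25+0.25) = sqrt(42.5) = 6.5192
theta = atan2(0.5, -6.5) = 175.6013 degrees

r = 6.5192, theta = 175.6013 degrees


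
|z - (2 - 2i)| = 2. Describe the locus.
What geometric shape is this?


|z - z0| = r is a circle with center z0 and radius r.
Center = (2, -2), radius = 2

Circle with center (2, -2) and radius 2


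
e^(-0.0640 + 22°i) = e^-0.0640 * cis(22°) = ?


e^-0.0640 = 0.9380
cos(22°) = 0.9272
sin(22°) = 0.3746
Real = 0.9380*0.9272 = 0.8697
Imag = 0.9380*0.3746 = 0.3514

0.8697 + 0.3514i


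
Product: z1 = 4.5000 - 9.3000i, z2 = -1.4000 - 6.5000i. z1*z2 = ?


Real = 4.5*(-1.4) - (-9.3)*(-6.5) = -6.3 - 60.45 = -66.75
Imag = 4.5*(-6.5) - (1.4)*(-9.3) = -29.25 + 13.02 = -16.23

-66.7500 - 16.2300i


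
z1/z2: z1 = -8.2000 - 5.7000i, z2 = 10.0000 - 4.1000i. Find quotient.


Conjugate of z2 = 10.0000 + 4.1000i
Numerator: (-8.2000 - 5.7000i)(10.0000 + 4.1000i) = -58.6300 - 90.6200i
Denominator: 10^2 + (-4.1)^2 = 116.81
Result = (-58.6300 - 90.6200i)/116.81

-0.5019 - 0.7758i


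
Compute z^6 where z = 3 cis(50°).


r^6 = 3^6 = 729
n*theta = 6*50° = 300° = 300° (mod 360)
a = 729*cos(300°) = 364.5000
b = 729*sin(300°) = -631.3325

729 cis(300°) = 364.5000 - 631.3325i


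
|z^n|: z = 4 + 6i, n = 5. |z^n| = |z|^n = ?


|z| = sqrt(16+36) = sqrt(52) = 7.2111
|z^5| = |z|^5 = (sqrt(52))^5 = 52^2 * sqrt(52) = 2704*sqrt(52)

|z^5| = 2704*sqrt(52) ≈ 19498.8213
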